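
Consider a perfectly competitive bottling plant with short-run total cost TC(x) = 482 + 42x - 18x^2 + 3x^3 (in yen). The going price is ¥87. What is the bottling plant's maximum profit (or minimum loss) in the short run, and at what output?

Profit = -¥182 at x = 5

AVC = 42 - 18x + 3x^2; min AVC = ¥15 at x = 3. Since P = ¥87 ≥ min AVC, the firm produces.
With MC = 42 - 36x + 9x^2, P = MC on the upward-sloping part at x* = 5.
TR = 87·5 = 435. TC = 482 + 135 = 617. Profit = 435 − 617 = -¥182.
By producing, the firm covers all variable cost plus ¥300 of fixed cost; shutting down would lose the full ¥482.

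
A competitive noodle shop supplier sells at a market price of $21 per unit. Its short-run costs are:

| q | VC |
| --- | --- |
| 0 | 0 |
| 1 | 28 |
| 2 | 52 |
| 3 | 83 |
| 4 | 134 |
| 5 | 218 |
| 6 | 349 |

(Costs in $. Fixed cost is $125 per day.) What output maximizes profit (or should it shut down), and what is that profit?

Compute π = P·q − TC at each output: q=0: -125; q=1: -132; q=2: -135; q=3: -145; q=4: -175; q=5: -238; q=6: -348.
Profit is highest at q = 0. Equivalently, the lowest AVC in the table is 52/2 ≈ $26 at q = 2, and P = $21 falls below it — price never covers variable cost, so the firm shuts down and loses only its fixed cost.

q = 0 (shut down); profit = -$125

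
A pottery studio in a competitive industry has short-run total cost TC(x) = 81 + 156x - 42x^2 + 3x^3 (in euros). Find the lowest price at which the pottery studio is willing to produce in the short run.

€9 per unit

Short-run supply begins at min AVC. From VC = 156x - 42x^2 + 3x^3, AVC = 156 - 42x + 3x^2.
dAVC/dx = -42 + 6x = 0 gives x = 7. min AVC = 156 - 42·7 + 3·7^2 = 9.
So the shutdown price is €9.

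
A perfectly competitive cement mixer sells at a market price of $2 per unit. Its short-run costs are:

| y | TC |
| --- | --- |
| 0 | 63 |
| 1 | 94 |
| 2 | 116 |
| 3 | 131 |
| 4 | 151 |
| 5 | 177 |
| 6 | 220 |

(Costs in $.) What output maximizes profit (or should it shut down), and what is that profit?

y = 0 (shut down); profit = -$63

Compute π = P·y − TC at each output: y=0: -63; y=1: -92; y=2: -112; y=3: -125; y=4: -143; y=5: -167; y=6: -208.
Profit is highest at y = 0. Equivalently, the lowest AVC in the table is 88/4 ≈ $22 at y = 4, and P = $2 falls below it — price never covers variable cost, so the firm shuts down and loses only its fixed cost.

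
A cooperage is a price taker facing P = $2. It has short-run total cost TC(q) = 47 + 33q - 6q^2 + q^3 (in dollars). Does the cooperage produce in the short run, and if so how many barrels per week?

Strip out fixed cost: VC = 33q - 6q^2 + q^3. Then AVC = 33 - 6q + q^2 and MC = 33 - 12q + 3q^2.
The AVC parabola has its vertex at q = 6/2 = 3, where AVC = 33 - 6·3 + 3^2 = $24.
With P < min AVC ($2 < $24), every unit sold adds to the loss.
The firm minimizes its loss by shutting down and losing only its fixed cost of $47.

Shut down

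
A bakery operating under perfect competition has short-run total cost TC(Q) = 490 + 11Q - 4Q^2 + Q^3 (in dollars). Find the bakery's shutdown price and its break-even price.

Shutdown price = min AVC. AVC = 11 - 4Q + Q^2, with vertex at Q = 2 and minimum $7.
ATC = 490/Q + 11 - 4Q + Q^2. Setting dATC/dQ = −490/Q^2 − 4 + 2Q = 0 gives Q = 7 (since 2·7^3 − 4·7^2 = 490).
min ATC = 490/7 + 11 − 4·7 + 7^2 = $102. That is the break-even price.
Between these two prices the firm operates at a loss; above $102 it earns a profit.

Shutdown price = $7; break-even price = $102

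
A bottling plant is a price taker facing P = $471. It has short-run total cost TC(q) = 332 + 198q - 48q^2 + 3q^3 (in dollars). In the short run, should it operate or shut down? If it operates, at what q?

Variable cost is VC = 198q - 48q^2 + 3q^3, so AVC = VC/q = 198 - 48q + 3q^2 and MC = dTC/dq = 198 - 96q + 9q^2.
The AVC parabola has its vertex at q = 48/6 = 8, where AVC = 198 - 48·8 + 3·8^2 = $6.
Because $471 ≥ $6, revenue can cover variable cost; the firm operates.
Set P = MC: 471 = 198 - 96q + 9q^2 → -273 - 96q + 9q^2 = 0. The roots are q = -7/3 and q = 13; the profit-maximizing output is on the rising part of MC, so q* = 13.
Check: AVC at q = 13 is $81 ≤ P, so revenue covers variable cost.
Profit = P·q − TC = 471·13 − 1385 = $4738.

Produce at q = 13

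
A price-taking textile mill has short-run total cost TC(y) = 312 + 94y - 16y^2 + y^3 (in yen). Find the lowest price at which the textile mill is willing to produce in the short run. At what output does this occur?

Short-run supply begins at min AVC. From VC = 94y - 16y^2 + y^3, AVC = 94 - 16y + y^2.
dAVC/dy = -16 + 2y = 0 gives y = 8. min AVC = 94 - 16·8 + 8^2 = 30.
The firm shuts down for any P below ¥30.

¥30 per unit, at y = 8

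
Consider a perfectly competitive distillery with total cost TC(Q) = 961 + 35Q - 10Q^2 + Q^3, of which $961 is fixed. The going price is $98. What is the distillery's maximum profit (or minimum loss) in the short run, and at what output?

Profit = -$313 at Q = 9

AVC = 35 - 10Q + Q^2; min AVC = $10 at Q = 5. Since P = $98 ≥ min AVC, the firm produces.
With MC = 35 - 20Q + 3Q^2, P = MC on the upward-sloping part at Q* = 9.
TR = 98·9 = 882. TC = 961 + 234 = 1195. Profit = 882 − 1195 = -$313.
Shutting down would mean losing the fixed cost of $961, so operating at a loss of $313 is better by $648.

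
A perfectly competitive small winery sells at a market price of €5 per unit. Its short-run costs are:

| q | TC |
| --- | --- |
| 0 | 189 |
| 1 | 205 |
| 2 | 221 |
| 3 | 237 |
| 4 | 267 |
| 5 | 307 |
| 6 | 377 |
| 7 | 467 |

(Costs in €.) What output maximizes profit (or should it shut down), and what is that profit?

q = 0 (shut down); profit = -€189

Tabulate TR − TC: q=0: -189; q=1: -200; q=2: -211; q=3: -222; q=4: -247; q=5: -282; q=6: -347; q=7: -432.
Profit is highest at q = 0. Equivalently, the lowest AVC in the table is 16/1 ≈ €16 at q = 1, and P = €5 falls below it — price never covers variable cost, so the firm shuts down and loses only its fixed cost.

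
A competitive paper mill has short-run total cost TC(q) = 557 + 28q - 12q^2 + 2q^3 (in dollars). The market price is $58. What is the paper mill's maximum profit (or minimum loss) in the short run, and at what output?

Profit = -$357 at q = 5

AVC = 28 - 12q + 2q^2 has its minimum $10 at q = 3; price $58 clears that bar, so the firm operates.
With MC = 28 - 24q + 6q^2, P = MC on the upward-sloping part at q* = 5.
TR = 58·5 = 290. TC = 557 + 90 = 647. Profit = 290 − 647 = -$357.
That loss of $357 beats the $557 the firm would lose by shutting down; producing recovers $200 of fixed cost.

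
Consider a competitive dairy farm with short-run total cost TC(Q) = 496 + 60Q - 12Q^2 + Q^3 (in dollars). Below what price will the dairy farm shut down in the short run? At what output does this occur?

The shutdown price is the minimum of AVC. VC = 60Q - 12Q^2 + Q^3, so AVC = 60 - 12Q + Q^2.
At the minimum of AVC, MC = AVC. MC = 60 - 24Q + 3Q^2; setting MC = AVC gives 2Q^2 - 12Q = 0, so Q = 6. min AVC = 24.
For P < $24 the firm produces nothing.

$24 per unit, at Q = 6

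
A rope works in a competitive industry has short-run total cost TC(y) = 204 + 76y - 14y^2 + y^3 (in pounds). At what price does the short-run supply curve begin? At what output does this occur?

£27 per unit, at y = 7

The firm shuts down when price falls below the minimum of average variable cost. AVC = VC/y = 76 - 14y + y^2.
dAVC/dy = -14 + 2y = 0 gives y = 7. min AVC = 76 - 14·7 + 7^2 = 27.
So the shutdown price is £27.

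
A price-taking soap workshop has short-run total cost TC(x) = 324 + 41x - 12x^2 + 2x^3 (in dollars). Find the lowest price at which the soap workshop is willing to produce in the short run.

The shutdown price is the minimum of AVC. VC = 41x - 12x^2 + 2x^3, so AVC = 41 - 12x + 2x^2.
At the minimum of AVC, MC = AVC. MC = 41 - 24x + 6x^2; setting MC = AVC gives 4x^2 - 12x = 0, so x = 3. min AVC = 23.
For P < $23 the firm produces nothing.

$23 per unit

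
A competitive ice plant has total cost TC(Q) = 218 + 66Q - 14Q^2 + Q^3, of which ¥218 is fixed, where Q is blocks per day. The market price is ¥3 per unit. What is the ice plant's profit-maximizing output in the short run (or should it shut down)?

Shut down

Strip out fixed cost: VC = 66Q - 14Q^2 + Q^3. Then AVC = 66 - 14Q + Q^2 and MC = 66 - 28Q + 3Q^2.
AVC hits its minimum where MC = AVC, at Q = 7, giving min AVC = 66 - 14·7 + 7^2 = ¥17.
With P < min AVC (¥3 < ¥17), every unit sold adds to the loss.
Shutting down limits the loss to fixed cost, ¥218.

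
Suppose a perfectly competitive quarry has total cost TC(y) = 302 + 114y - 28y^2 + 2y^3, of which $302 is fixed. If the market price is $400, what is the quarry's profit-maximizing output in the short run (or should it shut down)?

From TC, MC = TC'(y) = 114 - 56y + 6y^2 and AVC = VC/y = 114 - 28y + 2y^2.
AVC is minimized where dAVC/dy = -28 + 4y = 0, at y = 7; min AVC = 114 - 28·7 + 2·7^2 = $16.
P = $400 exceeds min AVC = $16, so the firm stays open.
Set P = MC: 400 = 114 - 56y + 6y^2 → -286 - 56y + 6y^2 = 0. The roots are y = -11/3 and y = 13; the profit-maximizing output is on the rising part of MC, so y* = 13.
Check: AVC at y = 13 is $88 ≤ P, so revenue covers variable cost.
Profit = P·y − TC = 400·13 − 1446 = $3754.

Produce at y = 13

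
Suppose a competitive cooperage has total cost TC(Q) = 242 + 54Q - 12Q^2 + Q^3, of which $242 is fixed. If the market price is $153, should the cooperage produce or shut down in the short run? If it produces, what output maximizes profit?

Produce at Q = 11

Strip out fixed cost: VC = 54Q - 12Q^2 + Q^3. Then AVC = 54 - 12Q + Q^2 and MC = 54 - 24Q + 3Q^2.
The AVC parabola has its vertex at Q = 12/2 = 6, where AVC = 54 - 12·6 + 6^2 = $18.
Because $153 ≥ $18, revenue can cover variable cost; the firm operates.
P = MC gives -99 - 24Q + 3Q^2 = 0, with roots -3 and 11. Take the larger (rising MC): Q* = 11.
Check: AVC at Q = 11 is $43 ≤ P, so revenue covers variable cost.
Profit = P·Q − TC = 153·11 − 715 = $968.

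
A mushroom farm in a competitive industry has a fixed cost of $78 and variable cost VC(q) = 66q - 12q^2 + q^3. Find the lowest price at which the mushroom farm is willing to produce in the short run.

The firm shuts down when price falls below the minimum of average variable cost. AVC = VC/q = 66 - 12q + q^2.
At the minimum of AVC, MC = AVC. MC = 66 - 24q + 3q^2; setting MC = AVC gives 2q^2 - 12q = 0, so q = 6. min AVC = 30.
The firm shuts down for any P below $30.

$30 per unit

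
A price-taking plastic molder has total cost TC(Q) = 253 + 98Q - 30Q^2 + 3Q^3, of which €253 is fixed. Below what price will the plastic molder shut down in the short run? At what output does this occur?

€23 per unit, at Q = 5

The shutdown price is the minimum of AVC. VC = 98Q - 30Q^2 + 3Q^3, so AVC = 98 - 30Q + 3Q^2.
At the minimum of AVC, MC = AVC. MC = 98 - 60Q + 9Q^2; setting MC = AVC gives 6Q^2 - 30Q = 0, so Q = 5. min AVC = 23.
The firm shuts down for any P below €23.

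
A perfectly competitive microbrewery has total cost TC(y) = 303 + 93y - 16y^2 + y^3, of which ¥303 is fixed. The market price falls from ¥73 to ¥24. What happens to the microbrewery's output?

Output falls from 10 to 0 (the firm shuts down)

MC = 93 - 32y + 3y^2; the shutdown threshold is min AVC = ¥29 (at y = 8).
With P = ¥73 above the shutdown price, P = MC gives y = 10.
At P = ¥24 < min AVC = ¥29, price no longer covers variable cost at any output, so the firm shuts down: y = 0.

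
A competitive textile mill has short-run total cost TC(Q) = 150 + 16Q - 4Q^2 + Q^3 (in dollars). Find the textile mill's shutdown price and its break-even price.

Shutdown price = $12; break-even price = $51

Shutdown price = min AVC. AVC = 16 - 4Q + Q^2, with vertex at Q = 2 and minimum $12.
ATC = 150/Q + 16 - 4Q + Q^2. Setting dATC/dQ = −150/Q^2 − 4 + 2Q = 0 gives Q = 5 (since 2·5^3 − 4·5^2 = 150).
min ATC = 150/5 + 16 − 4·5 + 5^2 = $51. That is the break-even price.
For $12 ≤ P < $51 the firm produces at a loss; below $12 it shuts down.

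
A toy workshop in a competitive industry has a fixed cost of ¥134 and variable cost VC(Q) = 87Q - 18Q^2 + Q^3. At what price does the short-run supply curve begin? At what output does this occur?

The firm shuts down when price falls below the minimum of average variable cost. AVC = VC/Q = 87 - 18Q + Q^2.
dAVC/dQ = -18 + 2Q = 0 gives Q = 9. min AVC = 87 - 18·9 + 9^2 = 6.
For P < ¥6 the firm produces nothing.

¥6 per unit, at Q = 9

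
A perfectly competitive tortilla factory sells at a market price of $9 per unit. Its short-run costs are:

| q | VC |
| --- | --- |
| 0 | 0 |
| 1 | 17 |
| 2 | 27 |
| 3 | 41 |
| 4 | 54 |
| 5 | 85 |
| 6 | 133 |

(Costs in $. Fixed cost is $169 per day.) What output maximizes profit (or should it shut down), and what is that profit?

q = 0 (shut down); profit = -$169

Tabulate TR − TC: q=0: -169; q=1: -177; q=2: -178; q=3: -183; q=4: -187; q=5: -209; q=6: -248.
Profit is highest at q = 0. Equivalently, the lowest AVC in the table is 27/2 ≈ $13.50 at q = 2, and P = $9 falls below it — price never covers variable cost, so the firm shuts down and loses only its fixed cost.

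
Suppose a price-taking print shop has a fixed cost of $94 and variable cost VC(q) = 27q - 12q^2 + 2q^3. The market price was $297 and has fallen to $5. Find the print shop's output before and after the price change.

Output falls from 9 to 0 (the firm shuts down)

AVC = 27 - 12q + 2q^2, minimized at q = 3 where min AVC = $9. MC = 27 - 24q + 6q^2.
At P = $297 ≥ min AVC, set P = MC on the rising branch: q = 9.
At P = $5 < min AVC = $9, price no longer covers variable cost at any output, so the firm shuts down: q = 0.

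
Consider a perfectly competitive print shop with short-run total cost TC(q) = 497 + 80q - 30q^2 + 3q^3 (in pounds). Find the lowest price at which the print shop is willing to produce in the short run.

Short-run supply begins at min AVC. From VC = 80q - 30q^2 + 3q^3, AVC = 80 - 30q + 3q^2.
dAVC/dq = -30 + 6q = 0 gives q = 5. min AVC = 80 - 30·5 + 3·5^2 = 5.
For P < £5 the firm produces nothing.

£5 per unit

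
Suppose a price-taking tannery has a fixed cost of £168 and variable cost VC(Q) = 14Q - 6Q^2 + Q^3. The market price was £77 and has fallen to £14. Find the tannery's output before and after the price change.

Output falls from 7 to 4

AVC = 14 - 6Q + Q^2, minimized at Q = 3 where min AVC = £5. MC = 14 - 12Q + 3Q^2.
At P = £77 ≥ min AVC, set P = MC on the rising branch: Q = 7.
At P = £14 ≥ min AVC, set P = MC: Q = 4. The firm stays open but cuts output.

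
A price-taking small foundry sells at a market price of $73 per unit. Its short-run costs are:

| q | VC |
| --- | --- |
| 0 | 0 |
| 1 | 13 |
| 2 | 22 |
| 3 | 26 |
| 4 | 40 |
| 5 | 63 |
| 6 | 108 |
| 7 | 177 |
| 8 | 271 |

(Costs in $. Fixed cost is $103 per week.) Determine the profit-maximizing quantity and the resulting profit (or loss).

Tabulate TR − TC: q=0: -103; q=1: -43; q=2: 21; q=3: 90; q=4: 149; q=5: 199; q=6: 227; q=7: 231; q=8: 210.
Profit is maximized at q = 7. AVC there is 177/7 = $25.29 ≤ P, so producing beats shutting down (which would give -$103).

q = 7; profit = $231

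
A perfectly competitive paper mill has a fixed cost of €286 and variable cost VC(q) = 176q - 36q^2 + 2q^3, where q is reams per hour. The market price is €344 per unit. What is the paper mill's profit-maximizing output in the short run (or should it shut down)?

Variable cost is VC = 176q - 36q^2 + 2q^3, so AVC = VC/q = 176 - 36q + 2q^2 and MC = dTC/dq = 176 - 72q + 6q^2.
AVC is minimized where dAVC/dq = -36 + 4q = 0, at q = 9; min AVC = 176 - 36·9 + 2·9^2 = €14.
P = €344 exceeds min AVC = €14, so the firm stays open.
Set P = MC: 344 = 176 - 72q + 6q^2 → -168 - 72q + 6q^2 = 0. The roots are q = -2 and q = 14; the profit-maximizing output is on the rising part of MC, so q* = 14.
Check: AVC at q = 14 is €64 ≤ P, so revenue covers variable cost.
Profit = P·q − TC = 344·14 − 1182 = €3634.

Produce at q = 14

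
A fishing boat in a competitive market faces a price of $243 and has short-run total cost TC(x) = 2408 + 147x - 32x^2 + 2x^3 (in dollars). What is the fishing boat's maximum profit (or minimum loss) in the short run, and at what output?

Profit = -$104 at x = 12

AVC = 147 - 32x + 2x^2; min AVC = $19 at x = 8. Since P = $243 ≥ min AVC, the firm produces.
With MC = 147 - 64x + 6x^2, P = MC on the upward-sloping part at x* = 12.
TR = 243·12 = 2916. TC = 2408 + 612 = 3020. Profit = 2916 − 3020 = -$104.
Shutting down would mean losing the fixed cost of $2408, so operating at a loss of $104 is better by $2304.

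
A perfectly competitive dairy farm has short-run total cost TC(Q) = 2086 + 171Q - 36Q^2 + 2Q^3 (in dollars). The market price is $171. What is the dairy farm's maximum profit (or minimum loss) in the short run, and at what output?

AVC = 171 - 36Q + 2Q^2 has its minimum $9 at Q = 9; price $171 clears that bar, so the firm operates.
MC = 171 - 72Q + 6Q^2. Setting P = MC and taking the root on the rising branch gives Q* = 12.
TR = 171·12 = 2052. TC = 2086 + 324 = 2410. Profit = 2052 − 2410 = -$358.
That loss of $358 beats the $2086 the firm would lose by shutting down; producing recovers $1728 of fixed cost.

Profit = -$358 at Q = 12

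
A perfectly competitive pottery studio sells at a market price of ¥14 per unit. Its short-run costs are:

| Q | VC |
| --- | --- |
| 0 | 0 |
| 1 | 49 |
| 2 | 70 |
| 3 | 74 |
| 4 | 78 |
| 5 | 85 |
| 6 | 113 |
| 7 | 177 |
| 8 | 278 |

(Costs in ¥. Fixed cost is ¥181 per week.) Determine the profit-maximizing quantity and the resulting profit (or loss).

Profit at each row (π = 14Q − TC): Q=0: -181; Q=1: -216; Q=2: -223; Q=3: -213; Q=4: -203; Q=5: -196; Q=6: -210; Q=7: -260; Q=8: -347.
Profit is highest at Q = 0. Equivalently, the lowest AVC in the table is 85/5 ≈ ¥17 at Q = 5, and P = ¥14 falls below it — price never covers variable cost, so the firm shuts down and loses only its fixed cost.

Q = 0 (shut down); profit = -¥181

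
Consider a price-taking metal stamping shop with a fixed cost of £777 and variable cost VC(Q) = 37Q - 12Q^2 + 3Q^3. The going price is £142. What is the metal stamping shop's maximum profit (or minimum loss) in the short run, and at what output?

AVC = 37 - 12Q + 3Q^2; min AVC = £25 at Q = 2. Since P = £142 ≥ min AVC, the firm produces.
With MC = 37 - 24Q + 9Q^2, P = MC on the upward-sloping part at Q* = 5.
TR = 142·5 = 710. TC = 777 + 260 = 1037. Profit = 710 − 1037 = -£327.
That loss of £327 beats the £777 the firm would lose by shutting down; producing recovers £450 of fixed cost.

Profit = -£327 at Q = 5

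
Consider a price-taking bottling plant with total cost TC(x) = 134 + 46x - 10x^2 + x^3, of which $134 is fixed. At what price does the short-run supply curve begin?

$21 per unit

Short-run supply begins at min AVC. From VC = 46x - 10x^2 + x^3, AVC = 46 - 10x + x^2.
dAVC/dx = -10 + 2x = 0 gives x = 5. min AVC = 46 - 10·5 + 5^2 = 21.
For P < $21 the firm produces nothing.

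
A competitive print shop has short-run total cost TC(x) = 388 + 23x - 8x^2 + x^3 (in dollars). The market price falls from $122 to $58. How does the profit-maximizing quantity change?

AVC = 23 - 8x + x^2, minimized at x = 4 where min AVC = $7. MC = 23 - 16x + 3x^2.
With P = $122 above the shutdown price, P = MC gives x = 9.
At P = $58 ≥ min AVC, set P = MC: x = 7. The firm stays open but cuts output.

Output falls from 9 to 7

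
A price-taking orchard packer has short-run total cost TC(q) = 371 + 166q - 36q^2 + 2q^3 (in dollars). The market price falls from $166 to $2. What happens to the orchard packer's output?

AVC = 166 - 36q + 2q^2, minimized at q = 9 where min AVC = $4. MC = 166 - 72q + 6q^2.
With P = $166 above the shutdown price, P = MC gives q = 12.
At P = $2 < min AVC = $4, price no longer covers variable cost at any output, so the firm shuts down: q = 0.

Output falls from 12 to 0 (the firm shuts down)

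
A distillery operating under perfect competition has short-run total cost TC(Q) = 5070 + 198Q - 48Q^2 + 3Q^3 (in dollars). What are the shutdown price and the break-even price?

Shutdown price = min AVC. AVC = 198 - 48Q + 3Q^2, with vertex at Q = 8 and minimum $6.
ATC = 5070/Q + 198 - 48Q + 3Q^2. Setting dATC/dQ = −5070/Q^2 − 48 + 6Q = 0 gives Q = 13 (since 6·13^3 − 48·13^2 = 5070).
min ATC = 5070/13 + 198 − 48·13 + 3·13^2 = $471. That is the break-even price.
For $6 ≤ P < $471 the firm produces at a loss; below $6 it shuts down.

Shutdown price = $6; break-even price = $471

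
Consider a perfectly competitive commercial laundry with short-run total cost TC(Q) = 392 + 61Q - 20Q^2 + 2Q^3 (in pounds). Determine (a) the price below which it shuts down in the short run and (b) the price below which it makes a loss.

Shutdown price = £11; break-even price = £75

Shutdown price = min AVC. AVC = 61 - 20Q + 2Q^2, with vertex at Q = 5 and minimum £11.
ATC = 392/Q + 61 - 20Q + 2Q^2. Setting dATC/dQ = −392/Q^2 − 20 + 4Q = 0 gives Q = 7 (since 4·7^3 − 20·7^2 = 392).
min ATC = 392/7 + 61 − 20·7 + 2·7^2 = £75. That is the break-even price.
Between these two prices the firm operates at a loss; above £75 it earns a profit.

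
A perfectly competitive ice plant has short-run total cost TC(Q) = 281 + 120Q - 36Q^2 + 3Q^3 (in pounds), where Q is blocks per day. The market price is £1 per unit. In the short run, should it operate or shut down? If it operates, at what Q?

Strip out fixed cost: VC = 120Q - 36Q^2 + 3Q^3. Then AVC = 120 - 36Q + 3Q^2 and MC = 120 - 72Q + 9Q^2.
AVC hits its minimum where MC = AVC, at Q = 6, giving min AVC = 120 - 36·6 + 3·6^2 = £12.
P = £1 lies below min AVC = £12; no output level covers variable cost.
Best response: produce nothing and absorb the £281 fixed cost.

Shut down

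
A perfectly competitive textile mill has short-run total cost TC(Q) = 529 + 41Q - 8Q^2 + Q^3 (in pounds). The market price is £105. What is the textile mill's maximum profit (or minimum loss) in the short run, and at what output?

Profit = -£17 at Q = 8

AVC = 41 - 8Q + Q^2; min AVC = £25 at Q = 4. Since P = £105 ≥ min AVC, the firm produces.
MC = 41 - 16Q + 3Q^2. Setting P = MC and taking the root on the rising branch gives Q* = 8.
TR = 105·8 = 840. TC = 529 + 328 = 857. Profit = 840 − 857 = -£17.
By producing, the firm covers all variable cost plus £512 of fixed cost; shutting down would lose the full £529.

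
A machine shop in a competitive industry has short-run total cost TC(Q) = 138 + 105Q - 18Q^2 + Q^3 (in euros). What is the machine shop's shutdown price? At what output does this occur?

Short-run supply begins at min AVC. From VC = 105Q - 18Q^2 + Q^3, AVC = 105 - 18Q + Q^2.
dAVC/dQ = -18 + 2Q = 0 gives Q = 9. min AVC = 105 - 18·9 + 9^2 = 24.
So the shutdown price is €24.

€24 per unit, at Q = 9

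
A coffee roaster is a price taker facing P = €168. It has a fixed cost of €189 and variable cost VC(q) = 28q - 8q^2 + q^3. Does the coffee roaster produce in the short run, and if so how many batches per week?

Strip out fixed cost: VC = 28q - 8q^2 + q^3. Then AVC = 28 - 8q + q^2 and MC = 28 - 16q + 3q^2.
AVC is minimized where dAVC/dq = -8 + 2q = 0, at q = 4; min AVC = 28 - 8·4 + 4^2 = €12.
Since P = €168 ≥ min AVC = €12, price covers variable cost and the firm should produce.
Set P = MC: 168 = 28 - 16q + 3q^2 → -140 - 16q + 3q^2 = 0. The roots are q = -14/3 and q = 10; the profit-maximizing output is on the rising part of MC, so q* = 10.
Check: AVC at q = 10 is €48 ≤ P, so revenue covers variable cost.
Profit = P·q − TC = 168·10 − 669 = €1011.

Produce at q = 10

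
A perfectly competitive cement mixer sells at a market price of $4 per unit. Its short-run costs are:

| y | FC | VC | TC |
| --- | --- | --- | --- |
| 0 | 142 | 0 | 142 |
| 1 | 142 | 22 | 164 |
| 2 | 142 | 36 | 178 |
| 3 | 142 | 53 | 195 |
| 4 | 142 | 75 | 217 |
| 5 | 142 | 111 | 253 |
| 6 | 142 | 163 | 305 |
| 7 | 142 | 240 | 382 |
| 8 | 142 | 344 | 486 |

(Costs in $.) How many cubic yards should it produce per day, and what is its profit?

y = 0 (shut down); profit = -$142

Compute π = P·y − TC at each output: y=0: -142; y=1: -160; y=2: -170; y=3: -183; y=4: -201; y=5: -233; y=6: -281; y=7: -354; y=8: -454.
Profit is highest at y = 0. Equivalently, the lowest AVC in the table is 53/3 ≈ $17.67 at y = 3, and P = $4 falls below it — price never covers variable cost, so the firm shuts down and loses only its fixed cost.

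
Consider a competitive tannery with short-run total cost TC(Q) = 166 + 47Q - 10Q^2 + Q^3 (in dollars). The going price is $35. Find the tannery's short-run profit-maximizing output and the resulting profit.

AVC = 47 - 10Q + Q^2; min AVC = $22 at Q = 5. Since P = $35 ≥ min AVC, the firm produces.
MC = 47 - 20Q + 3Q^2. Setting P = MC and taking the root on the rising branch gives Q* = 6.
TR = 35·6 = 210. TC = 166 + 138 = 304. Profit = 210 − 304 = -$94.
That loss of $94 beats the $166 the firm would lose by shutting down; producing recovers $72 of fixed cost.

Profit = -$94 at Q = 6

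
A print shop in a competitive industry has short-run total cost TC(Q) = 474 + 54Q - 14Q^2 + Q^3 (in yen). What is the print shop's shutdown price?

Short-run supply begins at min AVC. From VC = 54Q - 14Q^2 + Q^3, AVC = 54 - 14Q + Q^2.
At the minimum of AVC, MC = AVC. MC = 54 - 28Q + 3Q^2; setting MC = AVC gives 2Q^2 - 14Q = 0, so Q = 7. min AVC = 5.
So the shutdown price is ¥5.

¥5 per unit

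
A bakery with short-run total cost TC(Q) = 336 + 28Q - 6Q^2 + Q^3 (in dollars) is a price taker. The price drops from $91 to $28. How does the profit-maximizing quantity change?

Output falls from 7 to 4

MC = 28 - 12Q + 3Q^2; the shutdown threshold is min AVC = $19 (at Q = 3).
At P = $91 ≥ min AVC, set P = MC on the rising branch: Q = 7.
At P = $28 ≥ min AVC, set P = MC: Q = 4. The firm stays open but cuts output.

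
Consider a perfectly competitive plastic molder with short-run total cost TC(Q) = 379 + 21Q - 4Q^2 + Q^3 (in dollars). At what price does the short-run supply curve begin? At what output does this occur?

$17 per unit, at Q = 2

The firm shuts down when price falls below the minimum of average variable cost. AVC = VC/Q = 21 - 4Q + Q^2.
dAVC/dQ = -4 + 2Q = 0 gives Q = 2. min AVC = 21 - 4·2 + 2^2 = 17.
The firm shuts down for any P below $17.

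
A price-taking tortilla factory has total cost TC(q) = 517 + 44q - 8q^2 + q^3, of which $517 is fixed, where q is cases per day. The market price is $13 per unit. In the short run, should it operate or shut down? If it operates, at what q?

From TC, MC = TC'(q) = 44 - 16q + 3q^2 and AVC = VC/q = 44 - 8q + q^2.
AVC hits its minimum where MC = AVC, at q = 4, giving min AVC = 44 - 8·4 + 4^2 = $28.
Since P = $13 < min AVC = $28, price fails to cover variable cost at any output.
Shutting down limits the loss to fixed cost, $517.

Shut down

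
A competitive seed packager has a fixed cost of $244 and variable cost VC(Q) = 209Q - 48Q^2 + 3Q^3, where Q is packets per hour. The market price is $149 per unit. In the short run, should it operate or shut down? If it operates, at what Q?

Produce at Q = 10

Strip out fixed cost: VC = 209Q - 48Q^2 + 3Q^3. Then AVC = 209 - 48Q + 3Q^2 and MC = 209 - 96Q + 9Q^2.
The AVC parabola has its vertex at Q = 48/6 = 8, where AVC = 209 - 48·8 + 3·8^2 = $17.
P = $149 exceeds min AVC = $17, so the firm stays open.
P = MC gives 60 - 96Q + 9Q^2 = 0, with roots 2/3 and 10. Take the larger (rising MC): Q* = 10.
Check: AVC at Q = 10 is $29 ≤ P, so revenue covers variable cost.
Profit = P·Q − TC = 149·10 − 534 = $956.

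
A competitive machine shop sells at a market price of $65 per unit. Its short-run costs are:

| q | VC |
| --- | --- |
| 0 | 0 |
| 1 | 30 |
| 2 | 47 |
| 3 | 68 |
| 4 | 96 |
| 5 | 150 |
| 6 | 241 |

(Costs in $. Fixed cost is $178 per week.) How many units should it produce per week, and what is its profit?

Profit at each row (π = 65q − TC): q=0: -178; q=1: -143; q=2: -95; q=3: -51; q=4: -14; q=5: -3; q=6: -29.
Profit is maximized at q = 5. AVC there is 150/5 = $30 ≤ P, so producing beats shutting down (which would give -$178).

q = 5; profit = -$3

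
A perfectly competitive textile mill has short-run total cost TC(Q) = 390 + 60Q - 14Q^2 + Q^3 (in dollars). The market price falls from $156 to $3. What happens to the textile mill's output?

Output falls from 12 to 0 (the firm shuts down)

MC = 60 - 28Q + 3Q^2; the shutdown threshold is min AVC = $11 (at Q = 7).
With P = $156 above the shutdown price, P = MC gives Q = 12.
At P = $3 < min AVC = $11, price no longer covers variable cost at any output, so the firm shuts down: Q = 0.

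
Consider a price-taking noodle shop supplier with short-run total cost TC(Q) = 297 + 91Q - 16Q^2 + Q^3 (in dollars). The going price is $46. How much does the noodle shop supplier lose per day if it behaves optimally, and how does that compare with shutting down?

AVC = 91 - 16Q + Q^2; min AVC = $27 at Q = 8. Since P = $46 ≥ min AVC, the firm produces.
MC = 91 - 32Q + 3Q^2. Setting P = MC and taking the root on the rising branch gives Q* = 9.
TR = 46·9 = 414. TC = 297 + 252 = 549. Profit = 414 − 549 = -$135.
That loss of $135 beats the $297 the firm would lose by shutting down; producing recovers $162 of fixed cost.

Profit = -$135 at Q = 9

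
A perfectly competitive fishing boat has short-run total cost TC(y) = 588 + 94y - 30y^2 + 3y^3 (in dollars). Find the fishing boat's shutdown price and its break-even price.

AVC = 94 - 30y + 3y^2; minimized at y = 5, giving min AVC = $19. That is the shutdown price.
ATC = 588/y + 94 - 30y + 3y^2. Setting dATC/dy = −588/y^2 − 30 + 6y = 0 gives y = 7 (since 6·7^3 − 30·7^2 = 588).
min ATC = 588/7 + 94 − 30·7 + 3·7^2 = $115. That is the break-even price.
Between these two prices the firm operates at a loss; above $115 it earns a profit.

Shutdown price = $19; break-even price = $115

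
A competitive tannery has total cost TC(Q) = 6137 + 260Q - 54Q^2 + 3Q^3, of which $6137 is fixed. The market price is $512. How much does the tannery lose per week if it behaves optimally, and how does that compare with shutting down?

AVC = 260 - 54Q + 3Q^2; min AVC = $17 at Q = 9. Since P = $512 ≥ min AVC, the firm produces.
MC = 260 - 108Q + 9Q^2. Setting P = MC and taking the root on the rising branch gives Q* = 14.
TR = 512·14 = 7168. TC = 6137 + 1288 = 7425. Profit = 7168 − 7425 = -$257.
That loss of $257 beats the $6137 the firm would lose by shutting down; producing recovers $5880 of fixed cost.

Profit = -$257 at Q = 14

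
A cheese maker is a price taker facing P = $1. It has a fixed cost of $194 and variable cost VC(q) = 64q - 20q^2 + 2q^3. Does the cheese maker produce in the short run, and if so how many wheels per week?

Strip out fixed cost: VC = 64q - 20q^2 + 2q^3. Then AVC = 64 - 20q + 2q^2 and MC = 64 - 40q + 6q^2.
AVC hits its minimum where MC = AVC, at q = 5, giving min AVC = 64 - 20·5 + 2·5^2 = $14.
Since P = $1 < min AVC = $14, price fails to cover variable cost at any output.
Shutting down limits the loss to fixed cost, $194.

Shut down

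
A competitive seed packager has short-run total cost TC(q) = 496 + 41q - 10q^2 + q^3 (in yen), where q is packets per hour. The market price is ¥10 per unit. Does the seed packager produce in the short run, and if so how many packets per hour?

Shut down

Strip out fixed cost: VC = 41q - 10q^2 + q^3. Then AVC = 41 - 10q + q^2 and MC = 41 - 20q + 3q^2.
The AVC parabola has its vertex at q = 10/2 = 5, where AVC = 41 - 10·5 + 5^2 = ¥16.
P = ¥10 lies below min AVC = ¥16; no output level covers variable cost.
Shutting down limits the loss to fixed cost, ¥496.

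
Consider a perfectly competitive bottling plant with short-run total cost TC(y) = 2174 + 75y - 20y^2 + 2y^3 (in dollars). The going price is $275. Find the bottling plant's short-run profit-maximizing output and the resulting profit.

AVC = 75 - 20y + 2y^2; min AVC = $25 at y = 5. Since P = $275 ≥ min AVC, the firm produces.
MC = 75 - 40y + 6y^2. Setting P = MC and taking the root on the rising branch gives y* = 10.
TR = 275·10 = 2750. TC = 2174 + 750 = 2924. Profit = 2750 − 2924 = -$174.
That loss of $174 beats the $2174 the firm would lose by shutting down; producing recovers $2000 of fixed cost.

Profit = -$174 at y = 10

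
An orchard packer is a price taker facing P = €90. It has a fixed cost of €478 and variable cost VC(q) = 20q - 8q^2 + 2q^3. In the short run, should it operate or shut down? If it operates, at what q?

Produce at q = 5

From TC, MC = TC'(q) = 20 - 16q + 6q^2 and AVC = VC/q = 20 - 8q + 2q^2.
The AVC parabola has its vertex at q = 8/4 = 2, where AVC = 20 - 8·2 + 2·2^2 = €12.
P = €90 exceeds min AVC = €12, so the firm stays open.
Set P = MC: 90 = 20 - 16q + 6q^2 → -70 - 16q + 6q^2 = 0. The roots are q = -7/3 and q = 5; the profit-maximizing output is on the rising part of MC, so q* = 5.
Check: AVC at q = 5 is €30 ≤ P, so revenue covers variable cost.
Profit = P·q − TC = 90·5 − 628 = -€178, a loss, but smaller than the €478 fixed cost the firm would lose by shutting down.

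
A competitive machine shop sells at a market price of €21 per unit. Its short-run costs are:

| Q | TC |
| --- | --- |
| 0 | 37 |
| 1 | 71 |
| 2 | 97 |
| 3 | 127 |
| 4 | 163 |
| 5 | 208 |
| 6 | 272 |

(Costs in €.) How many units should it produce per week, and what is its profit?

Tabulate TR − TC: Q=0: -37; Q=1: -50; Q=2: -55; Q=3: -64; Q=4: -79; Q=5: -103; Q=6: -146.
Profit is highest at Q = 0. Equivalently, the lowest AVC in the table is 60/2 ≈ €30 at Q = 2, and P = €21 falls below it — price never covers variable cost, so the firm shuts down and loses only its fixed cost.

Q = 0 (shut down); profit = -€37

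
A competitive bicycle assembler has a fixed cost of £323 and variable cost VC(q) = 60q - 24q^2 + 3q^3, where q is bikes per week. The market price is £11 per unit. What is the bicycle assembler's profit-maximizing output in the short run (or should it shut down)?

Variable cost is VC = 60q - 24q^2 + 3q^3, so AVC = VC/q = 60 - 24q + 3q^2 and MC = dTC/dq = 60 - 48q + 9q^2.
AVC is minimized where dAVC/dq = -24 + 6q = 0, at q = 4; min AVC = 60 - 24·4 + 3·4^2 = £12.
Since P = £11 < min AVC = £12, price fails to cover variable cost at any output.
Best response: produce nothing and absorb the £323 fixed cost.

Shut down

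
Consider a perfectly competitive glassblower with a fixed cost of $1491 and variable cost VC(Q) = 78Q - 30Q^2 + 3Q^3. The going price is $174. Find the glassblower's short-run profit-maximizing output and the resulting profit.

AVC = 78 - 30Q + 3Q^2; min AVC = $3 at Q = 5. Since P = $174 ≥ min AVC, the firm produces.
MC = 78 - 60Q + 9Q^2. Setting P = MC and taking the root on the rising branch gives Q* = 8.
TR = 174·8 = 1392. TC = 1491 + 240 = 1731. Profit = 1392 − 1731 = -$339.
Shutting down would mean losing the fixed cost of $1491, so operating at a loss of $339 is better by $1152.

Profit = -$339 at Q = 8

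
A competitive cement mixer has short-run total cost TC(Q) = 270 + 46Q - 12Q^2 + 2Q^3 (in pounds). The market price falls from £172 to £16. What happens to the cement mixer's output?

MC = 46 - 24Q + 6Q^2; the shutdown threshold is min AVC = £28 (at Q = 3).
At P = £172 ≥ min AVC, set P = MC on the rising branch: Q = 7.
At P = £16 < min AVC = £28, price no longer covers variable cost at any output, so the firm shuts down: Q = 0.

Output falls from 7 to 0 (the firm shuts down)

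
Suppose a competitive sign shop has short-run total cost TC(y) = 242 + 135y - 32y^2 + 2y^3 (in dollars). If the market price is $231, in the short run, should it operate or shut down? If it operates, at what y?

Variable cost is VC = 135y - 32y^2 + 2y^3, so AVC = VC/y = 135 - 32y + 2y^2 and MC = dTC/dy = 135 - 64y + 6y^2.
AVC hits its minimum where MC = AVC, at y = 8, giving min AVC = 135 - 32·8 + 2·8^2 = $7.
P = $231 exceeds min AVC = $7, so the firm stays open.
P = MC gives -96 - 64y + 6y^2 = 0, with roots -4/3 and 12. Take the larger (rising MC): y* = 12.
Check: AVC at y = 12 is $39 ≤ P, so revenue covers variable cost.
Profit = P·y − TC = 231·12 − 710 = $2062.

Produce at y = 12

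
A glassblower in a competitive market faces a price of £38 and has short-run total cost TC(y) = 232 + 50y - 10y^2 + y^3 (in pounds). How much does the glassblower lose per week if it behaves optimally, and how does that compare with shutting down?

Profit = -£160 at y = 6

AVC = 50 - 10y + y^2 has its minimum £25 at y = 5; price £38 clears that bar, so the firm operates.
MC = 50 - 20y + 3y^2. Setting P = MC and taking the root on the rising branch gives y* = 6.
TR = 38·6 = 228. TC = 232 + 156 = 388. Profit = 228 − 388 = -£160.
By producing, the firm covers all variable cost plus £72 of fixed cost; shutting down would lose the full £232.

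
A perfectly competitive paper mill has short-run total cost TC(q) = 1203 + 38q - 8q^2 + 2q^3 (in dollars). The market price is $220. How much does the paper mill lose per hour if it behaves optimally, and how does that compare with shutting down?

AVC = 38 - 8q + 2q^2 has its minimum $30 at q = 2; price $220 clears that bar, so the firm operates.
MC = 38 - 16q + 6q^2. Setting P = MC and taking the root on the rising branch gives q* = 7.
TR = 220·7 = 1540. TC = 1203 + 560 = 1763. Profit = 1540 − 1763 = -$223.
By producing, the firm covers all variable cost plus $980 of fixed cost; shutting down would lose the full $1203.

Profit = -$223 at q = 7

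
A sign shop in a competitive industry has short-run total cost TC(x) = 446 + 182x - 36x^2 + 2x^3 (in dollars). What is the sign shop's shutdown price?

$20 per unit

Short-run supply begins at min AVC. From VC = 182x - 36x^2 + 2x^3, AVC = 182 - 36x + 2x^2.
dAVC/dx = -36 + 4x = 0 gives x = 9. min AVC = 182 - 36·9 + 2·9^2 = 20.
The firm shuts down for any P below $20.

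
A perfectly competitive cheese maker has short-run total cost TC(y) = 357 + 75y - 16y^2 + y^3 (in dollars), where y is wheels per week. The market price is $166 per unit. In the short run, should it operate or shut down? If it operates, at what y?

Produce at y = 13

Variable cost is VC = 75y - 16y^2 + y^3, so AVC = VC/y = 75 - 16y + y^2 and MC = dTC/dy = 75 - 32y + 3y^2.
AVC is minimized where dAVC/dy = -16 + 2y = 0, at y = 8; min AVC = 75 - 16·8 + 8^2 = $11.
Because $166 ≥ $11, revenue can cover variable cost; the firm operates.
Set P = MC: 166 = 75 - 32y + 3y^2 → -91 - 32y + 3y^2 = 0. The roots are y = -7/3 and y = 13; the profit-maximizing output is on the rising part of MC, so y* = 13.
Check: AVC at y = 13 is $36 ≤ P, so revenue covers variable cost.
Profit = P·y − TC = 166·13 − 825 = $1333.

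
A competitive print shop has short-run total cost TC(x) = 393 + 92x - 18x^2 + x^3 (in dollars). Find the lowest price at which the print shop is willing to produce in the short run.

Short-run supply begins at min AVC. From VC = 92x - 18x^2 + x^3, AVC = 92 - 18x + x^2.
At the minimum of AVC, MC = AVC. MC = 92 - 36x + 3x^2; setting MC = AVC gives 2x^2 - 18x = 0, so x = 9. min AVC = 11.
So the shutdown price is $11.

$11 per unit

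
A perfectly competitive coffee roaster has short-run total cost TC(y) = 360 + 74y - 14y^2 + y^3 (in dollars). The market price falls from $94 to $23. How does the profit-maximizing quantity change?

MC = 74 - 28y + 3y^2; the shutdown threshold is min AVC = $25 (at y = 7).
At P = $94 ≥ min AVC, set P = MC on the rising branch: y = 10.
At P = $23 < min AVC = $25, price no longer covers variable cost at any output, so the firm shuts down: y = 0.

Output falls from 10 to 0 (the firm shuts down)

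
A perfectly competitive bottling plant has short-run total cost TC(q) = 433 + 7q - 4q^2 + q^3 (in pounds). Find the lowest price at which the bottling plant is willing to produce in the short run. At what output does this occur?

The shutdown price is the minimum of AVC. VC = 7q - 4q^2 + q^3, so AVC = 7 - 4q + q^2.
At the minimum of AVC, MC = AVC. MC = 7 - 8q + 3q^2; setting MC = AVC gives 2q^2 - 4q = 0, so q = 2. min AVC = 3.
For P < £3 the firm produces nothing.

£3 per unit, at q = 2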